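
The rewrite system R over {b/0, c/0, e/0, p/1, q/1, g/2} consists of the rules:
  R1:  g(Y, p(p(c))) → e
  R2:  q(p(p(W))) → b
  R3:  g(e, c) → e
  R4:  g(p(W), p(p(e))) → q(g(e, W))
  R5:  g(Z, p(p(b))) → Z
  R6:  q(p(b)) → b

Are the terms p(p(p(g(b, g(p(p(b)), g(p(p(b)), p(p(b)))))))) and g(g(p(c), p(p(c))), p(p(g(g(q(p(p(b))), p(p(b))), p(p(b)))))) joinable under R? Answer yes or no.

Reduce t₁ = p(p(p(g(b, g(p(p(b)), g(p(p(b)), p(p(b)))))))):
1. p(p(p(g(b, g(p(p(b)), g(p(p(b)), p(p(b))))))))  →  p(p(p(g(b, g(p(p(b)), p(p(b)))))))   [R5 at 1.1.1.2.2]
2. p(p(p(g(b, g(p(p(b)), p(p(b)))))))  →  p(p(p(g(b, p(p(b))))))   [R5 at 1.1.1.2]
3. p(p(p(g(b, p(p(b))))))  →  p(p(p(b)))   [R5 at 1.1.1]

Reduce t₂ = g(g(p(c), p(p(c))), p(p(g(g(q(p(p(b))), p(p(b))), p(p(b)))))):
1. g(g(p(c), p(p(c))), p(p(g(g(q(p(p(b))), p(p(b))), p(p(b))))))  →  g(e, p(p(g(g(q(p(p(b))), p(p(b))), p(p(b))))))   [R1 at 1]
2. g(e, p(p(g(g(q(p(p(b))), p(p(b))), p(p(b))))))  →  g(e, p(p(g(q(p(p(b))), p(p(b))))))   [R5 at 2.1.1]
3. g(e, p(p(g(q(p(p(b))), p(p(b))))))  →  g(e, p(p(q(p(p(b))))))   [R5 at 2.1.1]
4. g(e, p(p(q(p(p(b))))))  →  g(e, p(p(b)))   [R2 at 2.1.1]
5. g(e, p(p(b)))  →  e   [R5 at ε]

no — NF(t₁) = p(p(p(b))), NF(t₂) = e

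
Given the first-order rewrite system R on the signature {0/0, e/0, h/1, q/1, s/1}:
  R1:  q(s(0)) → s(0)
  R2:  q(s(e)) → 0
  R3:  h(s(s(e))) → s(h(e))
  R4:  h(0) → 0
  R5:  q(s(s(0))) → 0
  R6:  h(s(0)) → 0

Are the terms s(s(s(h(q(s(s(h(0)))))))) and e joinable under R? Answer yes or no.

Reduce t₁ = s(s(s(h(q(s(s(h(0)))))))):
1. s(s(s(h(q(s(s(h(0))))))))  →  s(s(s(h(q(s(s(0)))))))   [R4 at 1.1.1.1.1.1.1]
2. s(s(s(h(q(s(s(0)))))))  →  s(s(s(h(0))))   [R5 at 1.1.1.1]
3. s(s(s(h(0))))  →  s(s(s(0)))   [R4 at 1.1.1]

Reduce t₂ = e:

no — NF(t₁) = s(s(s(0))), NF(t₂) = e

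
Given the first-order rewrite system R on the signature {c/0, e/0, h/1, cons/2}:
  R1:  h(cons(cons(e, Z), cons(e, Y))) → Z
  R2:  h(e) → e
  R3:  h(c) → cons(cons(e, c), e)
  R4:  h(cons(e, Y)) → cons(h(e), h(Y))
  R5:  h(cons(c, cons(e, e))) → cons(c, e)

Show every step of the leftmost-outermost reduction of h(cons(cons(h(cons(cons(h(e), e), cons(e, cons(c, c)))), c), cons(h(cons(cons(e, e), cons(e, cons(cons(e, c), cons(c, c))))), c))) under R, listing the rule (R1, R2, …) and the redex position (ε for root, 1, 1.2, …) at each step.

1. h(cons(cons(h(cons(cons(h(e), e), cons(e, cons(c, c)))), c), cons(h(cons(cons(e, e), cons(e, cons(cons(e, c), cons(c, c))))), c)))  →  h(cons(cons(h(cons(cons(e, e), cons(e, cons(c, c)))), c), cons(h(cons(cons(e, e), cons(e, cons(cons(e, c), cons(c, c))))), c)))   [R2 at 1.1.1.1.1.1]
2. h(cons(cons(h(cons(cons(e, e), cons(e, cons(c, c)))), c), cons(h(cons(cons(e, e), cons(e, cons(cons(e, c), cons(c, c))))), c)))  →  h(cons(cons(e, c), cons(h(cons(cons(e, e), cons(e, cons(cons(e, c), cons(c, c))))), c)))   [R1 at 1.1.1]
3. h(cons(cons(e, c), cons(h(cons(cons(e, e), cons(e, cons(cons(e, c), cons(c, c))))), c)))  →  h(cons(cons(e, c), cons(e, c)))   [R1 at 1.2.1]
4. h(cons(cons(e, c), cons(e, c)))  →  c   [R1 at ε]

c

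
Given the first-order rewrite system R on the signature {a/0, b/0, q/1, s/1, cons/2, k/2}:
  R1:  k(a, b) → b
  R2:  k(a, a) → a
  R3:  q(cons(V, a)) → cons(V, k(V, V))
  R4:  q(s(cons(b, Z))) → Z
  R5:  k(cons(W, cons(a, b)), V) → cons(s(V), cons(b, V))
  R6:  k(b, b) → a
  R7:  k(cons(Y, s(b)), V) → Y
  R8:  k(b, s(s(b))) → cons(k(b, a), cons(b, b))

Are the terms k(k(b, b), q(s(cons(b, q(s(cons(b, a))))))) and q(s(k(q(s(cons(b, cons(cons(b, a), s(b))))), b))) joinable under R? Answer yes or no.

yes — NF(t₁) = a, NF(t₂) = a

Reduce t₁ = k(k(b, b), q(s(cons(b, q(s(cons(b, a))))))):
1. k(k(b, b), q(s(cons(b, q(s(cons(b, a)))))))  →  k(a, q(s(cons(b, q(s(cons(b, a)))))))   [R6 at 1]
2. k(a, q(s(cons(b, q(s(cons(b, a)))))))  →  k(a, q(s(cons(b, a))))   [R4 at 2]
3. k(a, q(s(cons(b, a))))  →  k(a, a)   [R4 at 2]
4. k(a, a)  →  a   [R2 at ε]

Reduce t₂ = q(s(k(q(s(cons(b, cons(cons(b, a), s(b))))), b))):
1. q(s(k(q(s(cons(b, cons(cons(b, a), s(b))))), b)))  →  q(s(k(cons(cons(b, a), s(b)), b)))   [R4 at 1.1.1]
2. q(s(k(cons(cons(b, a), s(b)), b)))  →  q(s(cons(b, a)))   [R7 at 1.1]
3. q(s(cons(b, a)))  →  a   [R4 at ε]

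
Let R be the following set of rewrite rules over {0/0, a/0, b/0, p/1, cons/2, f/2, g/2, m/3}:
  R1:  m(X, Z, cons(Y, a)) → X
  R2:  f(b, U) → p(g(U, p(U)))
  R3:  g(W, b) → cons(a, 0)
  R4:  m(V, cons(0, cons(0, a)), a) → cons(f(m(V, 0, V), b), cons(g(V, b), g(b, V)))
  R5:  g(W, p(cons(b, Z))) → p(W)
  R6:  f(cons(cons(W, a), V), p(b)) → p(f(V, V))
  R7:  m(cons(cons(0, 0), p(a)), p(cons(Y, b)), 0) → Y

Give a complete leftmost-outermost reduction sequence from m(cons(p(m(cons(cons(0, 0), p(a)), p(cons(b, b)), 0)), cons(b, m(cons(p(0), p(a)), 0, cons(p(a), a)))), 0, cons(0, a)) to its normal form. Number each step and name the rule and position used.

cons(p(b), cons(b, cons(p(0), p(a))))

1. m(cons(p(m(cons(cons(0, 0), p(a)), p(cons(b, b)), 0)), cons(b, m(cons(p(0), p(a)), 0, cons(p(a), a)))), 0, cons(0, a))  →  cons(p(m(cons(cons(0, 0), p(a)), p(cons(b, b)), 0)), cons(b, m(cons(p(0), p(a)), 0, cons(p(a), a))))   [R1 at ε]
2. cons(p(m(cons(cons(0, 0), p(a)), p(cons(b, b)), 0)), cons(b, m(cons(p(0), p(a)), 0, cons(p(a), a))))  →  cons(p(b), cons(b, m(cons(p(0), p(a)), 0, cons(p(a), a))))   [R7 at 1.1]
3. cons(p(b), cons(b, m(cons(p(0), p(a)), 0, cons(p(a), a))))  →  cons(p(b), cons(b, cons(p(0), p(a))))   [R1 at 2.2]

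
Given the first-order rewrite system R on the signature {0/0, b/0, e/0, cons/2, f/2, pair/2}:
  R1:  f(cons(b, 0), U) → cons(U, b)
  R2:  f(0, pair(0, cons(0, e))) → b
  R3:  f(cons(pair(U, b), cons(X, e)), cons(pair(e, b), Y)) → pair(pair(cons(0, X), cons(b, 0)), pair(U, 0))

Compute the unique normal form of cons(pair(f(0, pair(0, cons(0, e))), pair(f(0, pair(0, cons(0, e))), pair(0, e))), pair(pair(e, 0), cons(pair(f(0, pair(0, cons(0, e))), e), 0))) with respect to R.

1. cons(pair(f(0, pair(0, cons(0, e))), pair(f(0, pair(0, cons(0, e))), pair(0, e))), pair(pair(e, 0), cons(pair(f(0, pair(0, cons(0, e))), e), 0)))  →  cons(pair(b, pair(f(0, pair(0, cons(0, e))), pair(0, e))), pair(pair(e, 0), cons(pair(f(0, pair(0, cons(0, e))), e), 0)))   [R2 at 1.1]
2. cons(pair(b, pair(f(0, pair(0, cons(0, e))), pair(0, e))), pair(pair(e, 0), cons(pair(f(0, pair(0, cons(0, e))), e), 0)))  →  cons(pair(b, pair(b, pair(0, e))), pair(pair(e, 0), cons(pair(f(0, pair(0, cons(0, e))), e), 0)))   [R2 at 1.2.1]
3. cons(pair(b, pair(b, pair(0, e))), pair(pair(e, 0), cons(pair(f(0, pair(0, cons(0, e))), e), 0)))  →  cons(pair(b, pair(b, pair(0, e))), pair(pair(e, 0), cons(pair(b, e), 0)))   [R2 at 2.2.1.1]

cons(pair(b, pair(b, pair(0, e))), pair(pair(e, 0), cons(pair(b, e), 0)))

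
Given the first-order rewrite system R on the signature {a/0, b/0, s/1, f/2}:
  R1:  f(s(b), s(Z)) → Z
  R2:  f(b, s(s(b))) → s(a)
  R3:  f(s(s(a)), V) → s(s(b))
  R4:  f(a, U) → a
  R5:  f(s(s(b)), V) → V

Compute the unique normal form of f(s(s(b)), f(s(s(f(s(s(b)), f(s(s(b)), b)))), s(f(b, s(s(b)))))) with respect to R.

s(s(a))

1. f(s(s(b)), f(s(s(f(s(s(b)), f(s(s(b)), b)))), s(f(b, s(s(b))))))  →  f(s(s(f(s(s(b)), f(s(s(b)), b)))), s(f(b, s(s(b)))))   [R5 at ε]
2. f(s(s(f(s(s(b)), f(s(s(b)), b)))), s(f(b, s(s(b)))))  →  f(s(s(f(s(s(b)), b))), s(f(b, s(s(b)))))   [R5 at 1.1.1]
3. f(s(s(f(s(s(b)), b))), s(f(b, s(s(b)))))  →  f(s(s(b)), s(f(b, s(s(b)))))   [R5 at 1.1.1]
4. f(s(s(b)), s(f(b, s(s(b)))))  →  s(f(b, s(s(b))))   [R5 at ε]
5. s(f(b, s(s(b))))  →  s(s(a))   [R2 at 1]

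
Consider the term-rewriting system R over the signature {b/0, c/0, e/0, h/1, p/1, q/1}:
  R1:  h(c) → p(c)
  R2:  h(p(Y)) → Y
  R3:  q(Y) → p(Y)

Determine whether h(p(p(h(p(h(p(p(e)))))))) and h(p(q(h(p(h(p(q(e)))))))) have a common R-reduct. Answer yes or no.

yes — NF(t₁) = p(p(e)), NF(t₂) = p(p(e))

Reduce t₁ = h(p(p(h(p(h(p(p(e)))))))):
1. h(p(p(h(p(h(p(p(e))))))))  →  p(h(p(h(p(p(e))))))   [R2 at ε]
2. p(h(p(h(p(p(e))))))  →  p(h(p(p(e))))   [R2 at 1]
3. p(h(p(p(e))))  →  p(p(e))   [R2 at 1]

Reduce t₂ = h(p(q(h(p(h(p(q(e)))))))):
1. h(p(q(h(p(h(p(q(e))))))))  →  q(h(p(h(p(q(e))))))   [R2 at ε]
2. q(h(p(h(p(q(e))))))  →  p(h(p(h(p(q(e))))))   [R3 at ε]
3. p(h(p(h(p(q(e))))))  →  p(h(p(q(e))))   [R2 at 1]
4. p(h(p(q(e))))  →  p(q(e))   [R2 at 1]
5. p(q(e))  →  p(p(e))   [R3 at 1]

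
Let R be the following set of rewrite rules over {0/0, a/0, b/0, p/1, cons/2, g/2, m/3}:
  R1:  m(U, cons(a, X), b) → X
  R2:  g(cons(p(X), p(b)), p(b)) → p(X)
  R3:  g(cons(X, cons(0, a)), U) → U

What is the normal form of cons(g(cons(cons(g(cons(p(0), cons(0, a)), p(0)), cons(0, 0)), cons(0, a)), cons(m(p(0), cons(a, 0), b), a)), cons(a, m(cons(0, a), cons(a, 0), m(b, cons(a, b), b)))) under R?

cons(cons(0, a), cons(a, 0))

1. cons(g(cons(cons(g(cons(p(0), cons(0, a)), p(0)), cons(0, 0)), cons(0, a)), cons(m(p(0), cons(a, 0), b), a)), cons(a, m(cons(0, a), cons(a, 0), m(b, cons(a, b), b))))  →  cons(cons(m(p(0), cons(a, 0), b), a), cons(a, m(cons(0, a), cons(a, 0), m(b, cons(a, b), b))))   [R3 at 1]
2. cons(cons(m(p(0), cons(a, 0), b), a), cons(a, m(cons(0, a), cons(a, 0), m(b, cons(a, b), b))))  →  cons(cons(0, a), cons(a, m(cons(0, a), cons(a, 0), m(b, cons(a, b), b))))   [R1 at 1.1]
3. cons(cons(0, a), cons(a, m(cons(0, a), cons(a, 0), m(b, cons(a, b), b))))  →  cons(cons(0, a), cons(a, m(cons(0, a), cons(a, 0), b)))   [R1 at 2.2.3]
4. cons(cons(0, a), cons(a, m(cons(0, a), cons(a, 0), b)))  →  cons(cons(0, a), cons(a, 0))   [R1 at 2.2]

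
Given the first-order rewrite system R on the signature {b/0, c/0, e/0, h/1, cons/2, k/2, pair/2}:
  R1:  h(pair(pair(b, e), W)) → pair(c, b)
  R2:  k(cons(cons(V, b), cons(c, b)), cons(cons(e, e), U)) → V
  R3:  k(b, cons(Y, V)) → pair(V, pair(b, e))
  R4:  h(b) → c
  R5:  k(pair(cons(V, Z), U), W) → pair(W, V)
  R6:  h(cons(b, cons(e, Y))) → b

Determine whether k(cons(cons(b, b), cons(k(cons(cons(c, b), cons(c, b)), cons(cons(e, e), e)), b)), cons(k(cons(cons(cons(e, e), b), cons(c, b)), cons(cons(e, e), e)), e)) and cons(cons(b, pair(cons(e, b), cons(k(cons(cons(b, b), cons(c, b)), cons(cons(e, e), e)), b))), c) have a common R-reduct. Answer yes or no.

Reduce t₁ = k(cons(cons(b, b), cons(k(cons(cons(c, b), cons(c, b)), cons(cons(e, e), e)), b)), cons(k(cons(cons(cons(e, e), b), cons(c, b)), cons(cons(e, e), e)), e)):
1. k(cons(cons(b, b), cons(k(cons(cons(c, b), cons(c, b)), cons(cons(e, e), e)), b)), cons(k(cons(cons(cons(e, e), b), cons(c, b)), cons(cons(e, e), e)), e))  →  k(cons(cons(b, b), cons(c, b)), cons(k(cons(cons(cons(e, e), b), cons(c, b)), cons(cons(e, e), e)), e))   [R2 at 1.2.1]
2. k(cons(cons(b, b), cons(c, b)), cons(k(cons(cons(cons(e, e), b), cons(c, b)), cons(cons(e, e), e)), e))  →  k(cons(cons(b, b), cons(c, b)), cons(cons(e, e), e))   [R2 at 2.1]
3. k(cons(cons(b, b), cons(c, b)), cons(cons(e, e), e))  →  b   [R2 at ε]

Reduce t₂ = cons(cons(b, pair(cons(e, b), cons(k(cons(cons(b, b), cons(c, b)), cons(cons(e, e), e)), b))), c):
1. cons(cons(b, pair(cons(e, b), cons(k(cons(cons(b, b), cons(c, b)), cons(cons(e, e), e)), b))), c)  →  cons(cons(b, pair(cons(e, b), cons(b, b))), c)   [R2 at 1.2.2.1]

no — NF(t₁) = b, NF(t₂) = cons(cons(b, pair(cons(e, b), cons(b, b))), c)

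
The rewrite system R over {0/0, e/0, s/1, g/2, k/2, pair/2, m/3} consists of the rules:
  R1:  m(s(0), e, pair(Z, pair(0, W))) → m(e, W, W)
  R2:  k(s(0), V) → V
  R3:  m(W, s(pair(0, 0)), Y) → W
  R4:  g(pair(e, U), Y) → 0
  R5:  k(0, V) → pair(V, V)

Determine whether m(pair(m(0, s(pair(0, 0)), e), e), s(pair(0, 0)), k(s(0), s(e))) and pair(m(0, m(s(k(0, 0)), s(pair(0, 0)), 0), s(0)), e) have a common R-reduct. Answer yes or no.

yes — NF(t₁) = pair(0, e), NF(t₂) = pair(0, e)

Reduce t₁ = m(pair(m(0, s(pair(0, 0)), e), e), s(pair(0, 0)), k(s(0), s(e))):
1. m(pair(m(0, s(pair(0, 0)), e), e), s(pair(0, 0)), k(s(0), s(e)))  →  pair(m(0, s(pair(0, 0)), e), e)   [R3 at ε]
2. pair(m(0, s(pair(0, 0)), e), e)  →  pair(0, e)   [R3 at 1]

Reduce t₂ = pair(m(0, m(s(k(0, 0)), s(pair(0, 0)), 0), s(0)), e):
1. pair(m(0, m(s(k(0, 0)), s(pair(0, 0)), 0), s(0)), e)  →  pair(m(0, s(k(0, 0)), s(0)), e)   [R3 at 1.2]
2. pair(m(0, s(k(0, 0)), s(0)), e)  →  pair(m(0, s(pair(0, 0)), s(0)), e)   [R5 at 1.2.1]
3. pair(m(0, s(pair(0, 0)), s(0)), e)  →  pair(0, e)   [R3 at 1]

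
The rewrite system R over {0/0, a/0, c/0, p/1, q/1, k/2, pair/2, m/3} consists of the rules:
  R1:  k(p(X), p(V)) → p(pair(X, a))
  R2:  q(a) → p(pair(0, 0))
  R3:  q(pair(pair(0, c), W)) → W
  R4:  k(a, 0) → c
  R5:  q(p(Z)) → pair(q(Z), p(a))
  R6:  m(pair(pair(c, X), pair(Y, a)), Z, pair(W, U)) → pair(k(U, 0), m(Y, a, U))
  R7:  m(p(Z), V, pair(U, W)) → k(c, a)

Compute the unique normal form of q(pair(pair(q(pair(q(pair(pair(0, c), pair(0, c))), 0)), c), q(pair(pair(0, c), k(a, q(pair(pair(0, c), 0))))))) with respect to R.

c

1. q(pair(pair(q(pair(q(pair(pair(0, c), pair(0, c))), 0)), c), q(pair(pair(0, c), k(a, q(pair(pair(0, c), 0)))))))  →  q(pair(pair(q(pair(pair(0, c), 0)), c), q(pair(pair(0, c), k(a, q(pair(pair(0, c), 0)))))))   [R3 at 1.1.1.1.1]
2. q(pair(pair(q(pair(pair(0, c), 0)), c), q(pair(pair(0, c), k(a, q(pair(pair(0, c), 0)))))))  →  q(pair(pair(0, c), q(pair(pair(0, c), k(a, q(pair(pair(0, c), 0)))))))   [R3 at 1.1.1]
3. q(pair(pair(0, c), q(pair(pair(0, c), k(a, q(pair(pair(0, c), 0)))))))  →  q(pair(pair(0, c), k(a, q(pair(pair(0, c), 0)))))   [R3 at ε]
4. q(pair(pair(0, c), k(a, q(pair(pair(0, c), 0)))))  →  k(a, q(pair(pair(0, c), 0)))   [R3 at ε]
5. k(a, q(pair(pair(0, c), 0)))  →  k(a, 0)   [R3 at 2]
6. k(a, 0)  →  c   [R4 at ε]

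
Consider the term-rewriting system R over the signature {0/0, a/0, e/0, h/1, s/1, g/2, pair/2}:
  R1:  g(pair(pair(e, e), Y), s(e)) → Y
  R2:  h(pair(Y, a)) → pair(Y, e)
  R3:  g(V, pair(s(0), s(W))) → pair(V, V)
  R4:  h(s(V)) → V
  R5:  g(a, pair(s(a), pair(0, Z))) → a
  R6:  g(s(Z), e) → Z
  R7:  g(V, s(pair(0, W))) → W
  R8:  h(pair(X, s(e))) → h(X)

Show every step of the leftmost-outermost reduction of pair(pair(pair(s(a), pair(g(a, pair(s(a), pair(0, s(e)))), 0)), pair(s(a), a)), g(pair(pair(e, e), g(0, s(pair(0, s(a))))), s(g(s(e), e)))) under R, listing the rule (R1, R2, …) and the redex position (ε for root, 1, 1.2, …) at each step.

pair(pair(pair(s(a), pair(a, 0)), pair(s(a), a)), s(a))

1. pair(pair(pair(s(a), pair(g(a, pair(s(a), pair(0, s(e)))), 0)), pair(s(a), a)), g(pair(pair(e, e), g(0, s(pair(0, s(a))))), s(g(s(e), e))))  →  pair(pair(pair(s(a), pair(a, 0)), pair(s(a), a)), g(pair(pair(e, e), g(0, s(pair(0, s(a))))), s(g(s(e), e))))   [R5 at 1.1.2.1]
2. pair(pair(pair(s(a), pair(a, 0)), pair(s(a), a)), g(pair(pair(e, e), g(0, s(pair(0, s(a))))), s(g(s(e), e))))  →  pair(pair(pair(s(a), pair(a, 0)), pair(s(a), a)), g(pair(pair(e, e), s(a)), s(g(s(e), e))))   [R7 at 2.1.2]
3. pair(pair(pair(s(a), pair(a, 0)), pair(s(a), a)), g(pair(pair(e, e), s(a)), s(g(s(e), e))))  →  pair(pair(pair(s(a), pair(a, 0)), pair(s(a), a)), g(pair(pair(e, e), s(a)), s(e)))   [R6 at 2.2.1]
4. pair(pair(pair(s(a), pair(a, 0)), pair(s(a), a)), g(pair(pair(e, e), s(a)), s(e)))  →  pair(pair(pair(s(a), pair(a, 0)), pair(s(a), a)), s(a))   [R1 at 2]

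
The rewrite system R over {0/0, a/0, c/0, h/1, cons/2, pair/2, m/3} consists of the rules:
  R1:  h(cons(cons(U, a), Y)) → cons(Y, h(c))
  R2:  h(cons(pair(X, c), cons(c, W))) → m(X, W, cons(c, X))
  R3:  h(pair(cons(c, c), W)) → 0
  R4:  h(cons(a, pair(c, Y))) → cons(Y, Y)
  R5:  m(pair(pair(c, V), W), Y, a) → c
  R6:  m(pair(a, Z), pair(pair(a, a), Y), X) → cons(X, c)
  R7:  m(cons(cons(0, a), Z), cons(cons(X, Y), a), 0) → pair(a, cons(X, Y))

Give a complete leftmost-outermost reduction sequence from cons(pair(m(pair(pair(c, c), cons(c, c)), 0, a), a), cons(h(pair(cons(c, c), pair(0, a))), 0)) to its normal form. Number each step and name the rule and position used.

1. cons(pair(m(pair(pair(c, c), cons(c, c)), 0, a), a), cons(h(pair(cons(c, c), pair(0, a))), 0))  →  cons(pair(c, a), cons(h(pair(cons(c, c), pair(0, a))), 0))   [R5 at 1.1]
2. cons(pair(c, a), cons(h(pair(cons(c, c), pair(0, a))), 0))  →  cons(pair(c, a), cons(0, 0))   [R3 at 2.1]

cons(pair(c, a), cons(0, 0))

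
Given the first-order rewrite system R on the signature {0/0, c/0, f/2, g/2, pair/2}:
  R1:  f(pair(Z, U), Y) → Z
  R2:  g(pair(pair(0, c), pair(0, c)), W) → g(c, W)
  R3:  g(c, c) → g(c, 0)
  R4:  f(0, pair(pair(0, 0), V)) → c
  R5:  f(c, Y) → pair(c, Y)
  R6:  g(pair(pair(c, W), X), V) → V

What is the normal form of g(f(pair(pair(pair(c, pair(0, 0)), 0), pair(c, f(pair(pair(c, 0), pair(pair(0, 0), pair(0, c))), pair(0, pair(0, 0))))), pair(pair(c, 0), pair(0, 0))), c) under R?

c

1. g(f(pair(pair(pair(c, pair(0, 0)), 0), pair(c, f(pair(pair(c, 0), pair(pair(0, 0), pair(0, c))), pair(0, pair(0, 0))))), pair(pair(c, 0), pair(0, 0))), c)  →  g(pair(pair(c, pair(0, 0)), 0), c)   [R1 at 1]
2. g(pair(pair(c, pair(0, 0)), 0), c)  →  c   [R6 at ε]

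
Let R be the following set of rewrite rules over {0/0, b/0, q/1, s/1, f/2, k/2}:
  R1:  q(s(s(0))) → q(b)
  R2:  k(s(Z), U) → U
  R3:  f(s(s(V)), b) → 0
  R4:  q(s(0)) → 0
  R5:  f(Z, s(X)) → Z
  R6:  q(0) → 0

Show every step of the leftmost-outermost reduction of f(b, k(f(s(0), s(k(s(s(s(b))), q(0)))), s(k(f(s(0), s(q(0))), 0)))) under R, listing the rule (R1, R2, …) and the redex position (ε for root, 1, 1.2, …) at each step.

1. f(b, k(f(s(0), s(k(s(s(s(b))), q(0)))), s(k(f(s(0), s(q(0))), 0))))  →  f(b, k(s(0), s(k(f(s(0), s(q(0))), 0))))   [R5 at 2.1]
2. f(b, k(s(0), s(k(f(s(0), s(q(0))), 0))))  →  f(b, s(k(f(s(0), s(q(0))), 0)))   [R2 at 2]
3. f(b, s(k(f(s(0), s(q(0))), 0)))  →  b   [R5 at ε]

b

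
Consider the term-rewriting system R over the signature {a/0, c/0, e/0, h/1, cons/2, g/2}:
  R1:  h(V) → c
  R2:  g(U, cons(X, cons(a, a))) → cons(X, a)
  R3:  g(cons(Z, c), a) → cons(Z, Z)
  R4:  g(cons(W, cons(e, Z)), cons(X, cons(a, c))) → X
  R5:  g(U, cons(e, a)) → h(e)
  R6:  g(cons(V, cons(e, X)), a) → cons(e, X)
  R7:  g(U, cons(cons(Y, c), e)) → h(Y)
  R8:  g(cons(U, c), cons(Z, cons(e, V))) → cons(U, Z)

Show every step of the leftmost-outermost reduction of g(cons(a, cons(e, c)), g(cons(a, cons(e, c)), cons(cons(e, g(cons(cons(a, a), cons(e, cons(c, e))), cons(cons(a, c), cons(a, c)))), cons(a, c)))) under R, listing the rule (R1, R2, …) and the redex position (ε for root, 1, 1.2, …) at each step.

e

1. g(cons(a, cons(e, c)), g(cons(a, cons(e, c)), cons(cons(e, g(cons(cons(a, a), cons(e, cons(c, e))), cons(cons(a, c), cons(a, c)))), cons(a, c))))  →  g(cons(a, cons(e, c)), cons(e, g(cons(cons(a, a), cons(e, cons(c, e))), cons(cons(a, c), cons(a, c)))))   [R4 at 2]
2. g(cons(a, cons(e, c)), cons(e, g(cons(cons(a, a), cons(e, cons(c, e))), cons(cons(a, c), cons(a, c)))))  →  g(cons(a, cons(e, c)), cons(e, cons(a, c)))   [R4 at 2.2]
3. g(cons(a, cons(e, c)), cons(e, cons(a, c)))  →  e   [R4 at ε]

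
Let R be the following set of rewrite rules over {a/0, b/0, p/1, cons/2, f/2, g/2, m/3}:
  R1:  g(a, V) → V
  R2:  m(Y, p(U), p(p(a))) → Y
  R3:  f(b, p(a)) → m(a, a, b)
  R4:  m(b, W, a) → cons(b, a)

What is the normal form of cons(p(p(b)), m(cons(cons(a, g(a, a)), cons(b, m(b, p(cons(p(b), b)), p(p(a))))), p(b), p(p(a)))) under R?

1. cons(p(p(b)), m(cons(cons(a, g(a, a)), cons(b, m(b, p(cons(p(b), b)), p(p(a))))), p(b), p(p(a))))  →  cons(p(p(b)), cons(cons(a, g(a, a)), cons(b, m(b, p(cons(p(b), b)), p(p(a))))))   [R2 at 2]
2. cons(p(p(b)), cons(cons(a, g(a, a)), cons(b, m(b, p(cons(p(b), b)), p(p(a))))))  →  cons(p(p(b)), cons(cons(a, a), cons(b, m(b, p(cons(p(b), b)), p(p(a))))))   [R1 at 2.1.2]
3. cons(p(p(b)), cons(cons(a, a), cons(b, m(b, p(cons(p(b), b)), p(p(a))))))  →  cons(p(p(b)), cons(cons(a, a), cons(b, b)))   [R2 at 2.2.2]

cons(p(p(b)), cons(cons(a, a), cons(b, b)))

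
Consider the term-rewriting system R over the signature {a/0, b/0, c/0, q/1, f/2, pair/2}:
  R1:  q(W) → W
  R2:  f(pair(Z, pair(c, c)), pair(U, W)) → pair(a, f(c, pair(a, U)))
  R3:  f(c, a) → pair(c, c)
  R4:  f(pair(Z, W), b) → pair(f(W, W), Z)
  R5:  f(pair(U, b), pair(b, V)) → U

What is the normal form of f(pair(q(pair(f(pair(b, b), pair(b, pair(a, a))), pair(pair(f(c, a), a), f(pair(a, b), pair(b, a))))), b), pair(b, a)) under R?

pair(b, pair(pair(pair(c, c), a), a))

1. f(pair(q(pair(f(pair(b, b), pair(b, pair(a, a))), pair(pair(f(c, a), a), f(pair(a, b), pair(b, a))))), b), pair(b, a))  →  q(pair(f(pair(b, b), pair(b, pair(a, a))), pair(pair(f(c, a), a), f(pair(a, b), pair(b, a)))))   [R5 at ε]
2. q(pair(f(pair(b, b), pair(b, pair(a, a))), pair(pair(f(c, a), a), f(pair(a, b), pair(b, a)))))  →  pair(f(pair(b, b), pair(b, pair(a, a))), pair(pair(f(c, a), a), f(pair(a, b), pair(b, a))))   [R1 at ε]
3. pair(f(pair(b, b), pair(b, pair(a, a))), pair(pair(f(c, a), a), f(pair(a, b), pair(b, a))))  →  pair(b, pair(pair(f(c, a), a), f(pair(a, b), pair(b, a))))   [R5 at 1]
4. pair(b, pair(pair(f(c, a), a), f(pair(a, b), pair(b, a))))  →  pair(b, pair(pair(pair(c, c), a), f(pair(a, b), pair(b, a))))   [R3 at 2.1.1]
5. pair(b, pair(pair(pair(c, c), a), f(pair(a, b), pair(b, a))))  →  pair(b, pair(pair(pair(c, c), a), a))   [R5 at 2.2]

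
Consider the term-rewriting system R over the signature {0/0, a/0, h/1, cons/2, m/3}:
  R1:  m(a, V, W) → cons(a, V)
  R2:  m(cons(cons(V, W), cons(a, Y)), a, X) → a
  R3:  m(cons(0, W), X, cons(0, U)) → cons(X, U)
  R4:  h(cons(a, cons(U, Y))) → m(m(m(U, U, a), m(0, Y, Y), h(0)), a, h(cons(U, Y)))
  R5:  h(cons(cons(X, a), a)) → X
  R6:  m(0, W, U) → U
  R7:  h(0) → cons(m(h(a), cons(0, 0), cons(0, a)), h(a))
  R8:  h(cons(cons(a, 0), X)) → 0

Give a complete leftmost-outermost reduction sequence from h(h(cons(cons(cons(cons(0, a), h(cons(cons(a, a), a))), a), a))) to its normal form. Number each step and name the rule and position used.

0

1. h(h(cons(cons(cons(cons(0, a), h(cons(cons(a, a), a))), a), a)))  →  h(cons(cons(0, a), h(cons(cons(a, a), a))))   [R5 at 1]
2. h(cons(cons(0, a), h(cons(cons(a, a), a))))  →  h(cons(cons(0, a), a))   [R5 at 1.2]
3. h(cons(cons(0, a), a))  →  0   [R5 at ε]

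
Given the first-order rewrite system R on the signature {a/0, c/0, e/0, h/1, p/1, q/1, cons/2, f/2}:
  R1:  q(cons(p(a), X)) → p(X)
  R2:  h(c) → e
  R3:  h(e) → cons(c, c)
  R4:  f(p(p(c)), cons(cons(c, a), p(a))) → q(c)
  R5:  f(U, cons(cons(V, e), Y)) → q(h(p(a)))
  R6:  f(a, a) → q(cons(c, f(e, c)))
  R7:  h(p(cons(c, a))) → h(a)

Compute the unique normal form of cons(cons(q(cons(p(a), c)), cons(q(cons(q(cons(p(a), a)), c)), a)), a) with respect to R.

cons(cons(p(c), cons(p(c), a)), a)

1. cons(cons(q(cons(p(a), c)), cons(q(cons(q(cons(p(a), a)), c)), a)), a)  →  cons(cons(p(c), cons(q(cons(q(cons(p(a), a)), c)), a)), a)   [R1 at 1.1]
2. cons(cons(p(c), cons(q(cons(q(cons(p(a), a)), c)), a)), a)  →  cons(cons(p(c), cons(q(cons(p(a), c)), a)), a)   [R1 at 1.2.1.1.1]
3. cons(cons(p(c), cons(q(cons(p(a), c)), a)), a)  →  cons(cons(p(c), cons(p(c), a)), a)   [R1 at 1.2.1]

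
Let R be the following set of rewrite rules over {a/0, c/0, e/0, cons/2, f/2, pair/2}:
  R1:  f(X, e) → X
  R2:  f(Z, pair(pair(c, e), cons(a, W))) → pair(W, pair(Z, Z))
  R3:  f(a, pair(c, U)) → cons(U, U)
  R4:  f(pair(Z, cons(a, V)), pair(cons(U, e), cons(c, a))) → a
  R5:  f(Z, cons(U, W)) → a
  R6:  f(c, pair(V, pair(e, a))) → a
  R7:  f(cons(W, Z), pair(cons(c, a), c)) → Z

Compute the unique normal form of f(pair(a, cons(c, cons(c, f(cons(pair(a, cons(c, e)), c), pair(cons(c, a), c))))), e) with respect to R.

1. f(pair(a, cons(c, cons(c, f(cons(pair(a, cons(c, e)), c), pair(cons(c, a), c))))), e)  →  pair(a, cons(c, cons(c, f(cons(pair(a, cons(c, e)), c), pair(cons(c, a), c)))))   [R1 at ε]
2. pair(a, cons(c, cons(c, f(cons(pair(a, cons(c, e)), c), pair(cons(c, a), c)))))  →  pair(a, cons(c, cons(c, c)))   [R7 at 2.2.2]

pair(a, cons(c, cons(c, c)))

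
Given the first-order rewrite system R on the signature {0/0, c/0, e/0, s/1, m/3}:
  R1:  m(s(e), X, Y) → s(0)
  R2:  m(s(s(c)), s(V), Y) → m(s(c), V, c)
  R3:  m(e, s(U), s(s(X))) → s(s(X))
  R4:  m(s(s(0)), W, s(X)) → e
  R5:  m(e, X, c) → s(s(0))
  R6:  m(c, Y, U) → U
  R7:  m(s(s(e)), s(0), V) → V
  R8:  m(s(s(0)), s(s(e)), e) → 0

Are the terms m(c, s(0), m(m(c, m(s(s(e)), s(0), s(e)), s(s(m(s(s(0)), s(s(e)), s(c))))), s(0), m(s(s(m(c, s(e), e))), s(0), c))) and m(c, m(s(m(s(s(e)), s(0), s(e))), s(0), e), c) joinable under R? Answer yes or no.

yes — NF(t₁) = c, NF(t₂) = c

Reduce t₁ = m(c, s(0), m(m(c, m(s(s(e)), s(0), s(e)), s(s(m(s(s(0)), s(s(e)), s(c))))), s(0), m(s(s(m(c, s(e), e))), s(0), c))):
1. m(c, s(0), m(m(c, m(s(s(e)), s(0), s(e)), s(s(m(s(s(0)), s(s(e)), s(c))))), s(0), m(s(s(m(c, s(e), e))), s(0), c)))  →  m(m(c, m(s(s(e)), s(0), s(e)), s(s(m(s(s(0)), s(s(e)), s(c))))), s(0), m(s(s(m(c, s(e), e))), s(0), c))   [R6 at ε]
2. m(m(c, m(s(s(e)), s(0), s(e)), s(s(m(s(s(0)), s(s(e)), s(c))))), s(0), m(s(s(m(c, s(e), e))), s(0), c))  →  m(s(s(m(s(s(0)), s(s(e)), s(c)))), s(0), m(s(s(m(c, s(e), e))), s(0), c))   [R6 at 1]
3. m(s(s(m(s(s(0)), s(s(e)), s(c)))), s(0), m(s(s(m(c, s(e), e))), s(0), c))  →  m(s(s(e)), s(0), m(s(s(m(c, s(e), e))), s(0), c))   [R4 at 1.1.1]
4. m(s(s(e)), s(0), m(s(s(m(c, s(e), e))), s(0), c))  →  m(s(s(m(c, s(e), e))), s(0), c)   [R7 at ε]
5. m(s(s(m(c, s(e), e))), s(0), c)  →  m(s(s(e)), s(0), c)   [R6 at 1.1.1]
6. m(s(s(e)), s(0), c)  →  c   [R7 at ε]

Reduce t₂ = m(c, m(s(m(s(s(e)), s(0), s(e))), s(0), e), c):
1. m(c, m(s(m(s(s(e)), s(0), s(e))), s(0), e), c)  →  c   [R6 at ε]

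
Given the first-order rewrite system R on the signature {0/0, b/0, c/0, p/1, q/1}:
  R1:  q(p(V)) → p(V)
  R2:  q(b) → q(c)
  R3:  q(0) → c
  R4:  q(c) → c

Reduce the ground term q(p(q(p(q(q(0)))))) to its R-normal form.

p(p(c))

1. q(p(q(p(q(q(0))))))  →  p(q(p(q(q(0)))))   [R1 at ε]
2. p(q(p(q(q(0)))))  →  p(p(q(q(0))))   [R1 at 1]
3. p(p(q(q(0))))  →  p(p(q(c)))   [R3 at 1.1.1]
4. p(p(q(c)))  →  p(p(c))   [R4 at 1.1]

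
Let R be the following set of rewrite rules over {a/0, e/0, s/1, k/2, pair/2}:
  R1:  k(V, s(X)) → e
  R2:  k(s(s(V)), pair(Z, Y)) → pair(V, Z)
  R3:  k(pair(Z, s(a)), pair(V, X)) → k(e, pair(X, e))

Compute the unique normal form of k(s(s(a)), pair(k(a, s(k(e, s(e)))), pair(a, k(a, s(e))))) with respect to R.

1. k(s(s(a)), pair(k(a, s(k(e, s(e)))), pair(a, k(a, s(e)))))  →  pair(a, k(a, s(k(e, s(e)))))   [R2 at ε]
2. pair(a, k(a, s(k(e, s(e)))))  →  pair(a, e)   [R1 at 2]

pair(a, e)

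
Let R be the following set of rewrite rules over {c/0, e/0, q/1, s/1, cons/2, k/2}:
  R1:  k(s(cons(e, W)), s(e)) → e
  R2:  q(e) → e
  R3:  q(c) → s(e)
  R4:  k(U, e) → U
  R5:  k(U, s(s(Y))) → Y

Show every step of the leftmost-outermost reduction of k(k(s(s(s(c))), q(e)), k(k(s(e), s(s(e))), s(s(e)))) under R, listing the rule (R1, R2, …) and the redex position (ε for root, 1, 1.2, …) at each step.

1. k(k(s(s(s(c))), q(e)), k(k(s(e), s(s(e))), s(s(e))))  →  k(k(s(s(s(c))), e), k(k(s(e), s(s(e))), s(s(e))))   [R2 at 1.2]
2. k(k(s(s(s(c))), e), k(k(s(e), s(s(e))), s(s(e))))  →  k(s(s(s(c))), k(k(s(e), s(s(e))), s(s(e))))   [R4 at 1]
3. k(s(s(s(c))), k(k(s(e), s(s(e))), s(s(e))))  →  k(s(s(s(c))), e)   [R5 at 2]
4. k(s(s(s(c))), e)  →  s(s(s(c)))   [R4 at ε]

s(s(s(c)))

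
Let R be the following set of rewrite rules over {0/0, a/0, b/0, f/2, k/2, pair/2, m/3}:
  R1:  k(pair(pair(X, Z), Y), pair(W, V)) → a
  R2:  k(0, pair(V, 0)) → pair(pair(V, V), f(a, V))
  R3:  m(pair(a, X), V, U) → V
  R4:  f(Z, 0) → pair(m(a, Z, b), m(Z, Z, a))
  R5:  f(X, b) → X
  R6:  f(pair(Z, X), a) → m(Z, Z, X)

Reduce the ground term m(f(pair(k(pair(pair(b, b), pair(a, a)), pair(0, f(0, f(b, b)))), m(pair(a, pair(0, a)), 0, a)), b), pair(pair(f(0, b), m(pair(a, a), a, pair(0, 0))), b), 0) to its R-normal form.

1. m(f(pair(k(pair(pair(b, b), pair(a, a)), pair(0, f(0, f(b, b)))), m(pair(a, pair(0, a)), 0, a)), b), pair(pair(f(0, b), m(pair(a, a), a, pair(0, 0))), b), 0)  →  m(pair(k(pair(pair(b, b), pair(a, a)), pair(0, f(0, f(b, b)))), m(pair(a, pair(0, a)), 0, a)), pair(pair(f(0, b), m(pair(a, a), a, pair(0, 0))), b), 0)   [R5 at 1]
2. m(pair(k(pair(pair(b, b), pair(a, a)), pair(0, f(0, f(b, b)))), m(pair(a, pair(0, a)), 0, a)), pair(pair(f(0, b), m(pair(a, a), a, pair(0, 0))), b), 0)  →  m(pair(a, m(pair(a, pair(0, a)), 0, a)), pair(pair(f(0, b), m(pair(a, a), a, pair(0, 0))), b), 0)   [R1 at 1.1]
3. m(pair(a, m(pair(a, pair(0, a)), 0, a)), pair(pair(f(0, b), m(pair(a, a), a, pair(0, 0))), b), 0)  →  pair(pair(f(0, b), m(pair(a, a), a, pair(0, 0))), b)   [R3 at ε]
4. pair(pair(f(0, b), m(pair(a, a), a, pair(0, 0))), b)  →  pair(pair(0, m(pair(a, a), a, pair(0, 0))), b)   [R5 at 1.1]
5. pair(pair(0, m(pair(a, a), a, pair(0, 0))), b)  →  pair(pair(0, a), b)   [R3 at 1.2]

pair(pair(0, a), b)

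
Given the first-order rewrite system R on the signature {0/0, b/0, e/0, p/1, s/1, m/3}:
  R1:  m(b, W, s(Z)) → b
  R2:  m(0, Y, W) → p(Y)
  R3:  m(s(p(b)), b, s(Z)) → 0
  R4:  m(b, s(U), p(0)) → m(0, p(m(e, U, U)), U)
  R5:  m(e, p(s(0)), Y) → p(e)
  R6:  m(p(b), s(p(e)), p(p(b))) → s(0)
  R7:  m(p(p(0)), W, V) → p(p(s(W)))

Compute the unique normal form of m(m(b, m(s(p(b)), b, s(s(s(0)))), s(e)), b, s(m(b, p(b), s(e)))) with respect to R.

1. m(m(b, m(s(p(b)), b, s(s(s(0)))), s(e)), b, s(m(b, p(b), s(e))))  →  m(b, b, s(m(b, p(b), s(e))))   [R1 at 1]
2. m(b, b, s(m(b, p(b), s(e))))  →  b   [R1 at ε]

b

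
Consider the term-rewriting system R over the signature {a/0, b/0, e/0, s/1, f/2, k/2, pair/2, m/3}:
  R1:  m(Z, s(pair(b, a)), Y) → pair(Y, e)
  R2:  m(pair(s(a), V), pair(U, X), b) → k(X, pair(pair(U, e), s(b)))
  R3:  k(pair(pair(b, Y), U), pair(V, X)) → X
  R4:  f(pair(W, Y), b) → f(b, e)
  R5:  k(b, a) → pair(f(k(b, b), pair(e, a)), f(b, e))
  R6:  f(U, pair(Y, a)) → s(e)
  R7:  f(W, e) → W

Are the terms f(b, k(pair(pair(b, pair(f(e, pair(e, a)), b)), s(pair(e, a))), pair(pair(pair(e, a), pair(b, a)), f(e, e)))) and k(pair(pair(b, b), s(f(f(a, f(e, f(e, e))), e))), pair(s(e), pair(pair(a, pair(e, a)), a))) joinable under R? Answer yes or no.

no — NF(t₁) = b, NF(t₂) = pair(pair(a, pair(e, a)), a)

Reduce t₁ = f(b, k(pair(pair(b, pair(f(e, pair(e, a)), b)), s(pair(e, a))), pair(pair(pair(e, a), pair(b, a)), f(e, e)))):
1. f(b, k(pair(pair(b, pair(f(e, pair(e, a)), b)), s(pair(e, a))), pair(pair(pair(e, a), pair(b, a)), f(e, e))))  →  f(b, f(e, e))   [R3 at 2]
2. f(b, f(e, e))  →  f(b, e)   [R7 at 2]
3. f(b, e)  →  b   [R7 at ε]

Reduce t₂ = k(pair(pair(b, b), s(f(f(a, f(e, f(e, e))), e))), pair(s(e), pair(pair(a, pair(e, a)), a))):
1. k(pair(pair(b, b), s(f(f(a, f(e, f(e, e))), e))), pair(s(e), pair(pair(a, pair(e, a)), a)))  →  pair(pair(a, pair(e, a)), a)   [R3 at ε]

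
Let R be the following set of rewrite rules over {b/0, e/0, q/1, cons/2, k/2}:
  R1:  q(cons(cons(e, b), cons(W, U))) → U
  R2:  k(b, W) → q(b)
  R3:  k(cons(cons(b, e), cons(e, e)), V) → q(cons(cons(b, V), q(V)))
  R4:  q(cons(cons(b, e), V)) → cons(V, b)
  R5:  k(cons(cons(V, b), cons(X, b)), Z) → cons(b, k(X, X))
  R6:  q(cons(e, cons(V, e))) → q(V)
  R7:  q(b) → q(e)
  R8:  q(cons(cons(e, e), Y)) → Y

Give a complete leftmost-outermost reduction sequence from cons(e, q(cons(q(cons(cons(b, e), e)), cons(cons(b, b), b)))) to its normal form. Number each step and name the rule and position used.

1. cons(e, q(cons(q(cons(cons(b, e), e)), cons(cons(b, b), b))))  →  cons(e, q(cons(cons(e, b), cons(cons(b, b), b))))   [R4 at 2.1.1]
2. cons(e, q(cons(cons(e, b), cons(cons(b, b), b))))  →  cons(e, b)   [R1 at 2]

cons(e, b)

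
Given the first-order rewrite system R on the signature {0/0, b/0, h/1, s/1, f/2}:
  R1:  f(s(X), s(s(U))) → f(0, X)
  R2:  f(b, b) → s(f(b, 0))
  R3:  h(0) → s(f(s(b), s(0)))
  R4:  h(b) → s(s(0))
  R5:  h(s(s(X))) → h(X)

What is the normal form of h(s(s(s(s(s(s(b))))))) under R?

s(s(0))

1. h(s(s(s(s(s(s(b)))))))  →  h(s(s(s(s(b)))))   [R5 at ε]
2. h(s(s(s(s(b)))))  →  h(s(s(b)))   [R5 at ε]
3. h(s(s(b)))  →  h(b)   [R5 at ε]
4. h(b)  →  s(s(0))   [R4 at ε]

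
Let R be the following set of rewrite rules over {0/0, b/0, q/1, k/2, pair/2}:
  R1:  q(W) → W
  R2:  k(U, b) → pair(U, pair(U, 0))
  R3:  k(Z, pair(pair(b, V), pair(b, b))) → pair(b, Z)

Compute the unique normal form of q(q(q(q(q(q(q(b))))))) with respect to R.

1. q(q(q(q(q(q(q(b)))))))  →  q(q(q(q(q(q(b))))))   [R1 at ε]
2. q(q(q(q(q(q(b))))))  →  q(q(q(q(q(b)))))   [R1 at ε]
3. q(q(q(q(q(b)))))  →  q(q(q(q(b))))   [R1 at ε]
4. q(q(q(q(b))))  →  q(q(q(b)))   [R1 at ε]
5. q(q(q(b)))  →  q(q(b))   [R1 at ε]
6. q(q(b))  →  q(b)   [R1 at ε]
7. q(b)  →  b   [R1 at ε]

b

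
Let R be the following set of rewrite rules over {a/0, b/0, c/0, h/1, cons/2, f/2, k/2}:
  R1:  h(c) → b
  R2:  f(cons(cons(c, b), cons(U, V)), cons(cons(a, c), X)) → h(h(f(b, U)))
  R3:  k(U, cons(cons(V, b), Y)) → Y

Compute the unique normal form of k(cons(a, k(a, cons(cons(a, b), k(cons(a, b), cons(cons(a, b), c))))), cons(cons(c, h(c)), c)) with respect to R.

c

1. k(cons(a, k(a, cons(cons(a, b), k(cons(a, b), cons(cons(a, b), c))))), cons(cons(c, h(c)), c))  →  k(cons(a, k(cons(a, b), cons(cons(a, b), c))), cons(cons(c, h(c)), c))   [R3 at 1.2]
2. k(cons(a, k(cons(a, b), cons(cons(a, b), c))), cons(cons(c, h(c)), c))  →  k(cons(a, c), cons(cons(c, h(c)), c))   [R3 at 1.2]
3. k(cons(a, c), cons(cons(c, h(c)), c))  →  k(cons(a, c), cons(cons(c, b), c))   [R1 at 2.1.2]
4. k(cons(a, c), cons(cons(c, b), c))  →  c   [R3 at ε]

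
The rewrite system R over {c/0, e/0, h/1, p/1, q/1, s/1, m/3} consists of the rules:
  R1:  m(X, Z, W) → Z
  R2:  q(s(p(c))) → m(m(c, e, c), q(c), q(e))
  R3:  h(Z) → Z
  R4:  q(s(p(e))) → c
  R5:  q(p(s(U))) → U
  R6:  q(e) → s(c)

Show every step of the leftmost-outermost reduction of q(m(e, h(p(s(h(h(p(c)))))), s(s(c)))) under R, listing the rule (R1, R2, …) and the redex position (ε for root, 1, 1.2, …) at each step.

p(c)

1. q(m(e, h(p(s(h(h(p(c)))))), s(s(c))))  →  q(h(p(s(h(h(p(c)))))))   [R1 at 1]
2. q(h(p(s(h(h(p(c)))))))  →  q(p(s(h(h(p(c))))))   [R3 at 1]
3. q(p(s(h(h(p(c))))))  →  h(h(p(c)))   [R5 at ε]
4. h(h(p(c)))  →  h(p(c))   [R3 at ε]
5. h(p(c))  →  p(c)   [R3 at ε]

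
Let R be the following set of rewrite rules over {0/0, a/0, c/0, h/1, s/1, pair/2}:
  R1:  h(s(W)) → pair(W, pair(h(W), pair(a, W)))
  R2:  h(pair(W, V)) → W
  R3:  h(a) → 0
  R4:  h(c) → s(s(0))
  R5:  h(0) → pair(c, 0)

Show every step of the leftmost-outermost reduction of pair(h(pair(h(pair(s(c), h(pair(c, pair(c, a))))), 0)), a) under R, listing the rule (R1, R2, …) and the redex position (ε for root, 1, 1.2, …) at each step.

pair(s(c), a)

1. pair(h(pair(h(pair(s(c), h(pair(c, pair(c, a))))), 0)), a)  →  pair(h(pair(s(c), h(pair(c, pair(c, a))))), a)   [R2 at 1]
2. pair(h(pair(s(c), h(pair(c, pair(c, a))))), a)  →  pair(s(c), a)   [R2 at 1]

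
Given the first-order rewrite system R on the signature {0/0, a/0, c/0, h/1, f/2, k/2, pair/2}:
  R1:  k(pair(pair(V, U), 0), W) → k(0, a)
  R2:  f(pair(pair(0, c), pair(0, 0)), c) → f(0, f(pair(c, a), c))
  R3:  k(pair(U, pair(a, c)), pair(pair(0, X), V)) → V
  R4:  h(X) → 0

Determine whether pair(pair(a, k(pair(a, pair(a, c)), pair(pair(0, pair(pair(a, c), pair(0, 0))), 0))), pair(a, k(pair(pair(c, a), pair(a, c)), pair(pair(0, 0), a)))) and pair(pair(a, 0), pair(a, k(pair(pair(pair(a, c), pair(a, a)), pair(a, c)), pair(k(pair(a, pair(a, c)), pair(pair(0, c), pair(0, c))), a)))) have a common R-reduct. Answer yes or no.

Reduce t₁ = pair(pair(a, k(pair(a, pair(a, c)), pair(pair(0, pair(pair(a, c), pair(0, 0))), 0))), pair(a, k(pair(pair(c, a), pair(a, c)), pair(pair(0, 0), a)))):
1. pair(pair(a, k(pair(a, pair(a, c)), pair(pair(0, pair(pair(a, c), pair(0, 0))), 0))), pair(a, k(pair(pair(c, a), pair(a, c)), pair(pair(0, 0), a))))  →  pair(pair(a, 0), pair(a, k(pair(pair(c, a), pair(a, c)), pair(pair(0, 0), a))))   [R3 at 1.2]
2. pair(pair(a, 0), pair(a, k(pair(pair(c, a), pair(a, c)), pair(pair(0, 0), a))))  →  pair(pair(a, 0), pair(a, a))   [R3 at 2.2]

Reduce t₂ = pair(pair(a, 0), pair(a, k(pair(pair(pair(a, c), pair(a, a)), pair(a, c)), pair(k(pair(a, pair(a, c)), pair(pair(0, c), pair(0, c))), a)))):
1. pair(pair(a, 0), pair(a, k(pair(pair(pair(a, c), pair(a, a)), pair(a, c)), pair(k(pair(a, pair(a, c)), pair(pair(0, c), pair(0, c))), a))))  →  pair(pair(a, 0), pair(a, k(pair(pair(pair(a, c), pair(a, a)), pair(a, c)), pair(pair(0, c), a))))   [R3 at 2.2.2.1]
2. pair(pair(a, 0), pair(a, k(pair(pair(pair(a, c), pair(a, a)), pair(a, c)), pair(pair(0, c), a))))  →  pair(pair(a, 0), pair(a, a))   [R3 at 2.2]

yes — NF(t₁) = pair(pair(a, 0), pair(a, a)), NF(t₂) = pair(pair(a, 0), pair(a, a))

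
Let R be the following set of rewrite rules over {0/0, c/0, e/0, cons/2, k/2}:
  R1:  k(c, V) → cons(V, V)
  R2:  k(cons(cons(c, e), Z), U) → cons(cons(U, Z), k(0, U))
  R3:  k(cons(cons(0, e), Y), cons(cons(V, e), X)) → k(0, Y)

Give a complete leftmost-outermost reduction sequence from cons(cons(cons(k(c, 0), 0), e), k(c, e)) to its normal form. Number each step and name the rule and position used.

cons(cons(cons(cons(0, 0), 0), e), cons(e, e))

1. cons(cons(cons(k(c, 0), 0), e), k(c, e))  →  cons(cons(cons(cons(0, 0), 0), e), k(c, e))   [R1 at 1.1.1]
2. cons(cons(cons(cons(0, 0), 0), e), k(c, e))  →  cons(cons(cons(cons(0, 0), 0), e), cons(e, e))   [R1 at 2]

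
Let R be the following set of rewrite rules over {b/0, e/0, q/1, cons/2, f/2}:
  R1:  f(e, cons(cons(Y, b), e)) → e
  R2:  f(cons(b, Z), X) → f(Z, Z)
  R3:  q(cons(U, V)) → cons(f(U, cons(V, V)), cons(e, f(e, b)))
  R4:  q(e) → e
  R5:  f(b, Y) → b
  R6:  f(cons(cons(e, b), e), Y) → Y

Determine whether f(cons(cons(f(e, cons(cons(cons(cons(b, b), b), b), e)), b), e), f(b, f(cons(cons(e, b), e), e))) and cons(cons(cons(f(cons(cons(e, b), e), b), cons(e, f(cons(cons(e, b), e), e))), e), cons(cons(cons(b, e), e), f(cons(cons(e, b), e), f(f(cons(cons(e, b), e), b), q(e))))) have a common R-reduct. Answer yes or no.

Reduce t₁ = f(cons(cons(f(e, cons(cons(cons(cons(b, b), b), b), e)), b), e), f(b, f(cons(cons(e, b), e), e))):
1. f(cons(cons(f(e, cons(cons(cons(cons(b, b), b), b), e)), b), e), f(b, f(cons(cons(e, b), e), e)))  →  f(cons(cons(e, b), e), f(b, f(cons(cons(e, b), e), e)))   [R1 at 1.1.1]
2. f(cons(cons(e, b), e), f(b, f(cons(cons(e, b), e), e)))  →  f(b, f(cons(cons(e, b), e), e))   [R6 at ε]
3. f(b, f(cons(cons(e, b), e), e))  →  b   [R5 at ε]

Reduce t₂ = cons(cons(cons(f(cons(cons(e, b), e), b), cons(e, f(cons(cons(e, b), e), e))), e), cons(cons(cons(b, e), e), f(cons(cons(e, b), e), f(f(cons(cons(e, b), e), b), q(e))))):
1. cons(cons(cons(f(cons(cons(e, b), e), b), cons(e, f(cons(cons(e, b), e), e))), e), cons(cons(cons(b, e), e), f(cons(cons(e, b), e), f(f(cons(cons(e, b), e), b), q(e)))))  →  cons(cons(cons(b, cons(e, f(cons(cons(e, b), e), e))), e), cons(cons(cons(b, e), e), f(cons(cons(e, b), e), f(f(cons(cons(e, b), e), b), q(e)))))   [R6 at 1.1.1]
2. cons(cons(cons(b, cons(e, f(cons(cons(e, b), e), e))), e), cons(cons(cons(b, e), e), f(cons(cons(e, b), e), f(f(cons(cons(e, b), e), b), q(e)))))  →  cons(cons(cons(b, cons(e, e)), e), cons(cons(cons(b, e), e), f(cons(cons(e, b), e), f(f(cons(cons(e, b), e), b), q(e)))))   [R6 at 1.1.2.2]
3. cons(cons(cons(b, cons(e, e)), e), cons(cons(cons(b, e), e), f(cons(cons(e, b), e), f(f(cons(cons(e, b), e), b), q(e)))))  →  cons(cons(cons(b, cons(e, e)), e), cons(cons(cons(b, e), e), f(f(cons(cons(e, b), e), b), q(e))))   [R6 at 2.2]
4. cons(cons(cons(b, cons(e, e)), e), cons(cons(cons(b, e), e), f(f(cons(cons(e, b), e), b), q(e))))  →  cons(cons(cons(b, cons(e, e)), e), cons(cons(cons(b, e), e), f(b, q(e))))   [R6 at 2.2.1]
5. cons(cons(cons(b, cons(e, e)), e), cons(cons(cons(b, e), e), f(b, q(e))))  →  cons(cons(cons(b, cons(e, e)), e), cons(cons(cons(b, e), e), b))   [R5 at 2.2]

no — NF(t₁) = b, NF(t₂) = cons(cons(cons(b, cons(e, e)), e), cons(cons(cons(b, e), e), b))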